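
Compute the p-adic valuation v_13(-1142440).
v_13(-1142440) = 4

v_13(n) is the largest exponent k such that 13^k divides n. Factor out: -1142440 = -13^4 · 40. (Sign doesn't affect v_p.) So v_13(-1142440) = 4.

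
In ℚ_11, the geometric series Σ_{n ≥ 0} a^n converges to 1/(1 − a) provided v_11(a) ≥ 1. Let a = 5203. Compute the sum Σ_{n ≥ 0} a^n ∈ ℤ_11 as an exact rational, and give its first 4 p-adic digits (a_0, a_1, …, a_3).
Σ a^n = 1/(1 − a) = -1/5202;  first 4 digits = (1, 0, 10, 3)

v_11(a) = 2 ≥ 1, so the series converges in ℤ_11 to 1/(1 − a) = 1/(1 − 5203) = -1/5202. Expand this rational in ℤ_11: compute digits iteratively via d_i = x_i mod 11, x_{i+1} = (x_i − d_i)/11. The first 4 digits are (1, 0, 10, 3).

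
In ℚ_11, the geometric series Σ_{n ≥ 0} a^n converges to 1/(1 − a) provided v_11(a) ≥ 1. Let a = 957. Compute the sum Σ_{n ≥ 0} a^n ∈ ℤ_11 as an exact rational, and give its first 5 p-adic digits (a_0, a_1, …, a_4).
Σ a^n = 1/(1 − a) = -1/956;  first 5 digits = (1, 10, 8, 5, 10)

v_11(a) = 1 ≥ 1, so the series converges in ℤ_11 to 1/(1 − a) = 1/(1 − 957) = -1/956. Expand this rational in ℤ_11: compute digits iteratively via d_i = x_i mod 11, x_{i+1} = (x_i − d_i)/11. The first 5 digits are (1, 10, 8, 5, 10).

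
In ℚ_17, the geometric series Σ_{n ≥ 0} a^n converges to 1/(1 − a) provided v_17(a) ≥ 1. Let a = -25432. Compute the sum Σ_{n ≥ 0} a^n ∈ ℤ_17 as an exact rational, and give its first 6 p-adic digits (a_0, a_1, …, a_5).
Σ a^n = 1/(1 − a) = 1/25433;  first 6 digits = (1, 0, 14, 11, 8, 13)

v_17(a) = 2 ≥ 1, so the series converges in ℤ_17 to 1/(1 − a) = 1/(1 − (-25432)) = 1/25433. Expand this rational in ℤ_17: compute digits iteratively via d_i = x_i mod 17, x_{i+1} = (x_i − d_i)/17. The first 6 digits are (1, 0, 14, 11, 8, 13).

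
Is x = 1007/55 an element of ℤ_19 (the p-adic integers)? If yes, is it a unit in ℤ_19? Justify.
x ∈ ℤ_19 but not a unit; v_19(x) = 1 > 0

ℤ_19 = {x ∈ ℚ_19 : v_19(x) ≥ 0} and ℤ_19^× = {x ∈ ℤ_19 : v_19(x) = 0}. Here v_19(1007/55) = v_19(num) − v_19(den) = 1; compare against these criteria.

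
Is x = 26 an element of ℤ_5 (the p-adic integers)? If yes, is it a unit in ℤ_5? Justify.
x ∈ ℤ_5^× (unit); v_5(x) = 0

ℤ_5 = {x ∈ ℚ_5 : v_5(x) ≥ 0} and ℤ_5^× = {x ∈ ℤ_5 : v_5(x) = 0}. Here v_5(26) = v_5(num) − v_5(den) = 0; compare against these criteria.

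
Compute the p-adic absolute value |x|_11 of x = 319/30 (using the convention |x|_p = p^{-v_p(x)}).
|319/30|_11 = 1/11

Step 1 — compute v_11(x) by factoring powers of 11 out of the numerator and denominator: v_11(319/30) = 1. Step 2 — apply |x|_p = p^{-v_p(x)} = 11^{-1} = 1/11.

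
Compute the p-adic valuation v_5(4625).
v_5(4625) = 3

v_5(n) is the largest exponent k such that 5^k divides n. Factor out: 4625 = 5^3 · 37. (Sign doesn't affect v_p.) So v_5(4625) = 3.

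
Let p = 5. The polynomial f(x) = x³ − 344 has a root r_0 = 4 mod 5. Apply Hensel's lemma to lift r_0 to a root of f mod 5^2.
r_1 = 14 (mod 25)

Hensel: r_{i+1} = r_i − f(r_i)/f′(r_i) mod 5^{i+2}, where f′(x) = 3x². Iterate:
  r_0 = 4 (mod 5)
  r_1 = 14 (mod 25)
Final: r = 14 with f(r) ≡ 0 mod 5^2.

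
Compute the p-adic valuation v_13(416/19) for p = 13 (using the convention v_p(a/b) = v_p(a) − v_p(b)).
v_13(416/19) = 1

Factor powers of 13 from the numerator and denominator of the reduced fraction: 416 = 13^1 · 32 and 19 = 13^0 · 19. Apply v_p(a/b) = v_p(a) − v_p(b): v_13(416/19) = 1 − 0 = 1.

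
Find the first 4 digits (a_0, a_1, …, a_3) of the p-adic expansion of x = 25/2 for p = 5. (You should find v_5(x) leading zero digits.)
(a_0, …, a_3) = (0, 0, 3, 2)

v_5(25/2) = 2, so a_0 = ... = a_1 = 0. Factor out: x = 5^2 · u with u = 1/2 a unit in ℤ_5. Expand u iteratively via a_{v+i} = u_i mod 5, u_{i+1} = (u_i − a_{v+i})/5:
  u_0 = 1/2;  a_2 = 3;  u_1 = (u_0 − 3)/5 = -1/2
  u_1 = -1/2;  a_3 = 2;  u_2 = (u_1 − 2)/5 = -1/2
Digits: (0, 0, 3, 2).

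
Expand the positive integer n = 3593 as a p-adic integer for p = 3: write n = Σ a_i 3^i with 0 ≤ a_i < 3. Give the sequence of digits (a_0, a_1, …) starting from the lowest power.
(a_0, a_1, …) = (2, 0, 0, 1, 2, 2, 1, 1)

Repeated division by 3 gives the digits low-to-high: 3593 = 2 + 1·3^3 + 2·3^4 + 2·3^5 + 1·3^6 + 1·3^7. Digit sequence: (2, 0, 0, 1, 2, 2, 1, 1).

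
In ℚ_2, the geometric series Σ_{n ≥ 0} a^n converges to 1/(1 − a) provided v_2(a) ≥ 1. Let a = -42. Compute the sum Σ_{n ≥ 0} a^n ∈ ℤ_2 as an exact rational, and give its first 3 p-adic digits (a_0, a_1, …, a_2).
Σ a^n = 1/(1 − a) = 1/43;  first 3 digits = (1, 1, 0)

v_2(a) = 1 ≥ 1, so the series converges in ℤ_2 to 1/(1 − a) = 1/(1 − (-42)) = 1/43. Expand this rational in ℤ_2: compute digits iteratively via d_i = x_i mod 2, x_{i+1} = (x_i − d_i)/2. The first 3 digits are (1, 1, 0).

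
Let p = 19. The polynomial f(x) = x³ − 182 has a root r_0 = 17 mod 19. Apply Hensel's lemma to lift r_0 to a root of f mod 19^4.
r_3 = 72635 (mod 130321)

Hensel: r_{i+1} = r_i − f(r_i)/f′(r_i) mod 19^{i+2}, where f′(x) = 3x². Iterate:
  r_0 = 17 (mod 19)
  r_1 = 74 (mod 361)
  r_2 = 4045 (mod 6859)
  r_3 = 72635 (mod 130321)
Final: r = 72635 with f(r) ≡ 0 mod 19^4.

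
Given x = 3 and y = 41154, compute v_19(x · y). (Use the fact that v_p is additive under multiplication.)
v_19(123462) = 3

v_p(x) = 0 (factor: 3 = 19^0 · 3); v_p(y) = 3 (factor: 41154 = 19^3 · 6). Additivity: v_p(xy) = v_p(x) + v_p(y) = 0 + 3 = 3. (Direct check: xy = 123462 = 19^3 · (18).)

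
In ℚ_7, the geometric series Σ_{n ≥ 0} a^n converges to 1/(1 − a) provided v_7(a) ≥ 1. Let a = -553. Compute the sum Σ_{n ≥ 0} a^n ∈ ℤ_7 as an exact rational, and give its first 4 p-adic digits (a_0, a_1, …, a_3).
Σ a^n = 1/(1 − a) = 1/554;  first 4 digits = (1, 5, 6, 6)

v_7(a) = 1 ≥ 1, so the series converges in ℤ_7 to 1/(1 − a) = 1/(1 − (-553)) = 1/554. Expand this rational in ℤ_7: compute digits iteratively via d_i = x_i mod 7, x_{i+1} = (x_i − d_i)/7. The first 4 digits are (1, 5, 6, 6).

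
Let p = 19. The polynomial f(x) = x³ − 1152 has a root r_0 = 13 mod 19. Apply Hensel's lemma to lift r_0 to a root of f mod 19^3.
r_2 = 4098 (mod 6859)

Hensel: r_{i+1} = r_i − f(r_i)/f′(r_i) mod 19^{i+2}, where f′(x) = 3x². Iterate:
  r_0 = 13 (mod 19)
  r_1 = 127 (mod 361)
  r_2 = 4098 (mod 6859)
Final: r = 4098 with f(r) ≡ 0 mod 19^3.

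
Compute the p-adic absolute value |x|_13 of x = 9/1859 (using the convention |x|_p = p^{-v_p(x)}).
|9/1859|_13 = 169

Step 1 — compute v_13(x) by factoring powers of 13 out of the numerator and denominator: v_13(9/1859) = -2. Step 2 — apply |x|_p = p^{-v_p(x)} = 13^{2} = 169.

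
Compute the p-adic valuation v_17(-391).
v_17(-391) = 1

v_17(n) is the largest exponent k such that 17^k divides n. Factor out: -391 = -17^1 · 23. (Sign doesn't affect v_p.) So v_17(-391) = 1.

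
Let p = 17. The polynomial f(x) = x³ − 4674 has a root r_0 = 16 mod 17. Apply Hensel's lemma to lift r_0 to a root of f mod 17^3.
r_2 = 3484 (mod 4913)

Hensel: r_{i+1} = r_i − f(r_i)/f′(r_i) mod 17^{i+2}, where f′(x) = 3x². Iterate:
  r_0 = 16 (mod 17)
  r_1 = 16 (mod 289)
  r_2 = 3484 (mod 4913)
Final: r = 3484 with f(r) ≡ 0 mod 17^3.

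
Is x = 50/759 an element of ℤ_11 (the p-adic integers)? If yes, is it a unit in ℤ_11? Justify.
x ∉ ℤ_11 (v_11(x) = -1 < 0)

ℤ_11 = {x ∈ ℚ_11 : v_11(x) ≥ 0} and ℤ_11^× = {x ∈ ℤ_11 : v_11(x) = 0}. Here v_11(50/759) = v_11(num) − v_11(den) = -1; compare against these criteria.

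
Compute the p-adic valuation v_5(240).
v_5(240) = 1

v_5(n) is the largest exponent k such that 5^k divides n. Factor out: 240 = 5^1 · 48. (Sign doesn't affect v_p.) So v_5(240) = 1.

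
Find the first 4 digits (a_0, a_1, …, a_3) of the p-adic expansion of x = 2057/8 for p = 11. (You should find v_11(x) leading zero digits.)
(a_0, …, a_3) = (0, 0, 9, 9)

v_11(2057/8) = 2, so a_0 = ... = a_1 = 0. Factor out: x = 11^2 · u with u = 17/8 a unit in ℤ_11. Expand u iteratively via a_{v+i} = u_i mod 11, u_{i+1} = (u_i − a_{v+i})/11:
  u_0 = 17/8;  a_2 = 9;  u_1 = (u_0 − 9)/11 = -5/8
  u_1 = -5/8;  a_3 = 9;  u_2 = (u_1 − 9)/11 = -7/8
Digits: (0, 0, 9, 9).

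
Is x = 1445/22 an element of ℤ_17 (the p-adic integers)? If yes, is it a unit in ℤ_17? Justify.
x ∈ ℤ_17 but not a unit; v_17(x) = 2 > 0

ℤ_17 = {x ∈ ℚ_17 : v_17(x) ≥ 0} and ℤ_17^× = {x ∈ ℤ_17 : v_17(x) = 0}. Here v_17(1445/22) = v_17(num) − v_17(den) = 2; compare against these criteria.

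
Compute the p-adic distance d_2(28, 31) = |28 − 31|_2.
d_2(28, 31) = 1

Step 1 — x − y = 28 − 31 = -3. Step 2 — v_2(-3) = 0 (factor: -3 = −(2^0 · 3); the sign does not affect v_p). Step 3 — |x − y|_2 = 2^{0} = 1.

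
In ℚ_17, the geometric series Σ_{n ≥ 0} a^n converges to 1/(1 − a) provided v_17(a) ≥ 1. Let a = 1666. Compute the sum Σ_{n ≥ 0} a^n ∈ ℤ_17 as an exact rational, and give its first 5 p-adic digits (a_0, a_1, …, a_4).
Σ a^n = 1/(1 − a) = -1/1665;  first 5 digits = (1, 13, 4, 8, 12)

v_17(a) = 1 ≥ 1, so the series converges in ℤ_17 to 1/(1 − a) = 1/(1 − 1666) = -1/1665. Expand this rational in ℤ_17: compute digits iteratively via d_i = x_i mod 17, x_{i+1} = (x_i − d_i)/17. The first 5 digits are (1, 13, 4, 8, 12).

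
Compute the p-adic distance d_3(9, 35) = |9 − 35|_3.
d_3(9, 35) = 1

Step 1 — x − y = 9 − 35 = -26. Step 2 — v_3(-26) = 0 (factor: -26 = −(3^0 · 26); the sign does not affect v_p). Step 3 — |x − y|_3 = 3^{0} = 1.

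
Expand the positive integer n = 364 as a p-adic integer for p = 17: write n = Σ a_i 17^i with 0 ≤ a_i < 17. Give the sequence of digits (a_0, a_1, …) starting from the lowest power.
(a_0, a_1, …) = (7, 4, 1)

Repeated division by 17 gives the digits low-to-high: 364 = 7 + 4·17^1 + 1·17^2. Digit sequence: (7, 4, 1).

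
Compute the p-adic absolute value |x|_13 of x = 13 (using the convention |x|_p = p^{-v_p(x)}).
|13|_13 = 1/13

Step 1 — compute v_13(x) by factoring powers of 13 out of the numerator and denominator: v_13(13) = 1. Step 2 — apply |x|_p = p^{-v_p(x)} = 13^{-1} = 1/13.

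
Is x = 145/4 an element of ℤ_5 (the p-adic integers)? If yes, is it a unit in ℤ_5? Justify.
x ∈ ℤ_5 but not a unit; v_5(x) = 1 > 0

ℤ_5 = {x ∈ ℚ_5 : v_5(x) ≥ 0} and ℤ_5^× = {x ∈ ℤ_5 : v_5(x) = 0}. Here v_5(145/4) = v_5(num) − v_5(den) = 1; compare against these criteria.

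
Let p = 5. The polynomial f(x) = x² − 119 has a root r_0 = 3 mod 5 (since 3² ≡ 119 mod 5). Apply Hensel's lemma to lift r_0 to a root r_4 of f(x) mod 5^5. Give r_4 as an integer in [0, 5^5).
r_4 = 1838 (mod 3125)

Hensel's recurrence: r_{i+1} = r_i − f(r_i)·(f′(r_i))^{-1} mod 5^{i+2}, with f′(x) = 2x. Iterate:
  r_0 = 3 (mod 5)
  r_1 = 13 (mod 25)
  r_2 = 88 (mod 125)
  r_3 = 588 (mod 625)
  r_4 = 1838 (mod 3125)
Final: r_4 = 1838, and one checks f(r_4) ≡ 0 mod 5^5.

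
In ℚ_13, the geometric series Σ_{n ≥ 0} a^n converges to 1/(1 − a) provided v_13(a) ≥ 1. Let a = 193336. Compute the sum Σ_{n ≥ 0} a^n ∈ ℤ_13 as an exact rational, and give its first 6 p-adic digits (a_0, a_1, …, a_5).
Σ a^n = 1/(1 − a) = -1/193335;  first 6 digits = (1, 0, 0, 10, 6, 0)

v_13(a) = 3 ≥ 1, so the series converges in ℤ_13 to 1/(1 − a) = 1/(1 − 193336) = -1/193335. Expand this rational in ℤ_13: compute digits iteratively via d_i = x_i mod 13, x_{i+1} = (x_i − d_i)/13. The first 6 digits are (1, 0, 0, 10, 6, 0).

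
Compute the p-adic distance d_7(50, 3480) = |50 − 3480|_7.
d_7(50, 3480) = 1/343

Step 1 — x − y = 50 − 3480 = -3430. Step 2 — v_7(-3430) = 3 (factor: -3430 = −(7^3 · 10); the sign does not affect v_p). Step 3 — |x − y|_7 = 7^{-3} = 1/343.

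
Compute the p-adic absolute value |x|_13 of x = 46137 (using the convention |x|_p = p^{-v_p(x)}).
|46137|_13 = 1/2197

Step 1 — compute v_13(x) by factoring powers of 13 out of the numerator and denominator: v_13(46137) = 3. Step 2 — apply |x|_p = p^{-v_p(x)} = 13^{-3} = 1/2197.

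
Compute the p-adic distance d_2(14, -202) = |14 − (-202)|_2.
d_2(14, -202) = 1/8

Step 1 — x − y = 14 − (-202) = 216. Step 2 — v_2(216) = 3 (factor: 216 = (2^3 · 27); the sign does not affect v_p). Step 3 — |x − y|_2 = 2^{-3} = 1/8.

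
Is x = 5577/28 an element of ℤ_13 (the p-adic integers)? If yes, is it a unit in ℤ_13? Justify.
x ∈ ℤ_13 but not a unit; v_13(x) = 2 > 0

ℤ_13 = {x ∈ ℚ_13 : v_13(x) ≥ 0} and ℤ_13^× = {x ∈ ℤ_13 : v_13(x) = 0}. Here v_13(5577/28) = v_13(num) − v_13(den) = 2; compare against these criteria.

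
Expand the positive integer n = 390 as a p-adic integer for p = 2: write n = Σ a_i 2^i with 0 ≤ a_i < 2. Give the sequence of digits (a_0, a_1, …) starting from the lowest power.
(a_0, a_1, …) = (0, 1, 1, 0, 0, 0, 0, 1, 1)

Repeated division by 2 gives the digits low-to-high: 390 = 1·2^1 + 1·2^2 + 1·2^7 + 1·2^8. Digit sequence: (0, 1, 1, 0, 0, 0, 0, 1, 1).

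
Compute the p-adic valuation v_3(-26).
v_3(-26) = 0

v_3(n) is the largest exponent k such that 3^k divides n. Factor out: -26 = -3^0 · 26. (Sign doesn't affect v_p.) So v_3(-26) = 0.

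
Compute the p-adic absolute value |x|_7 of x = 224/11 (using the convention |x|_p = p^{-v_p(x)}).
|224/11|_7 = 1/7

Step 1 — compute v_7(x) by factoring powers of 7 out of the numerator and denominator: v_7(224/11) = 1. Step 2 — apply |x|_p = p^{-v_p(x)} = 7^{-1} = 1/7.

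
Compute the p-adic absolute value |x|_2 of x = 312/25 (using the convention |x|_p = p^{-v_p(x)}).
|312/25|_2 = 1/8

Step 1 — compute v_2(x) by factoring powers of 2 out of the numerator and denominator: v_2(312/25) = 3. Step 2 — apply |x|_p = p^{-v_p(x)} = 2^{-3} = 1/8.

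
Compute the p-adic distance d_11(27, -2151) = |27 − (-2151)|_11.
d_11(27, -2151) = 1/121

Step 1 — x − y = 27 − (-2151) = 2178. Step 2 — v_11(2178) = 2 (factor: 2178 = (11^2 · 18); the sign does not affect v_p). Step 3 — |x − y|_11 = 11^{-2} = 1/121.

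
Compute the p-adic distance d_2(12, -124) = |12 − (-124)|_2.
d_2(12, -124) = 1/8

Step 1 — x − y = 12 − (-124) = 136. Step 2 — v_2(136) = 3 (factor: 136 = (2^3 · 17); the sign does not affect v_p). Step 3 — |x − y|_2 = 2^{-3} = 1/8.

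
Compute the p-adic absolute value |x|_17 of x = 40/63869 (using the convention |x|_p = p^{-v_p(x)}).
|40/63869|_17 = 4913

Step 1 — compute v_17(x) by factoring powers of 17 out of the numerator and denominator: v_17(40/63869) = -3. Step 2 — apply |x|_p = p^{-v_p(x)} = 17^{3} = 4913.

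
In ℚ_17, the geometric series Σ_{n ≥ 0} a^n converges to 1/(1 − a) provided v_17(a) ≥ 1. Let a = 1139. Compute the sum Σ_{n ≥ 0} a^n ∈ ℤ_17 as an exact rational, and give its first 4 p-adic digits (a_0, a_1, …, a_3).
Σ a^n = 1/(1 − a) = -1/1138;  first 4 digits = (1, 16, 4, 8)

v_17(a) = 1 ≥ 1, so the series converges in ℤ_17 to 1/(1 − a) = 1/(1 − 1139) = -1/1138. Expand this rational in ℤ_17: compute digits iteratively via d_i = x_i mod 17, x_{i+1} = (x_i − d_i)/17. The first 4 digits are (1, 16, 4, 8).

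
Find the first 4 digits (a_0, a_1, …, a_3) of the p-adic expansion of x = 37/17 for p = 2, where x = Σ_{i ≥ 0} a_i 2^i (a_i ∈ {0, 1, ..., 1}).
(a_0, …, a_3) = (1, 0, 1, 0)

v_2(37/17) = 0 (numerator and denominator both coprime to 2), so x ∈ ℤ_2^×. Compute digits iteratively via a_i = x_i mod 2, x_{i+1} = (x_i − a_i)/2, with x_0 = x:
  x_0 = 37/17;  a_0 = 1;  x_1 = (x_0 − 1)/2 = 10/17
  x_1 = 10/17;  a_1 = 0;  x_2 = (x_1 − 0)/2 = 5/17
  x_2 = 5/17;  a_2 = 1;  x_3 = (x_2 − 1)/2 = -6/17
  x_3 = -6/17;  a_3 = 0;  x_4 = (x_3 − 0)/2 = -3/17
Digits: (1, 0, 1, 0).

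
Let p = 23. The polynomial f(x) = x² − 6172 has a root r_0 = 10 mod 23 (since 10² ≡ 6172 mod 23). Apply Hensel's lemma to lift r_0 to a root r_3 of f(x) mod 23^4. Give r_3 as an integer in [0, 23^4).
r_3 = 192129 (mod 279841)

Hensel's recurrence: r_{i+1} = r_i − f(r_i)·(f′(r_i))^{-1} mod 23^{i+2}, with f′(x) = 2x. Iterate:
  r_0 = 10 (mod 23)
  r_1 = 102 (mod 529)
  r_2 = 9624 (mod 12167)
  r_3 = 192129 (mod 279841)
Final: r_3 = 192129, and one checks f(r_3) ≡ 0 mod 23^4.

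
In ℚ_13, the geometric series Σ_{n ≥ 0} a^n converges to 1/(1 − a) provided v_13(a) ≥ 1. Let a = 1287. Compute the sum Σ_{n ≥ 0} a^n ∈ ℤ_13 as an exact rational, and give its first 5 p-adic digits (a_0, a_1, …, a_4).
Σ a^n = 1/(1 − a) = -1/1286;  first 5 digits = (1, 8, 6, 5, 12)

v_13(a) = 1 ≥ 1, so the series converges in ℤ_13 to 1/(1 − a) = 1/(1 − 1287) = -1/1286. Expand this rational in ℤ_13: compute digits iteratively via d_i = x_i mod 13, x_{i+1} = (x_i − d_i)/13. The first 5 digits are (1, 8, 6, 5, 12).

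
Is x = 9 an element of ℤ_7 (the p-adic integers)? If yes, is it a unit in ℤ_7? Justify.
x ∈ ℤ_7^× (unit); v_7(x) = 0

ℤ_7 = {x ∈ ℚ_7 : v_7(x) ≥ 0} and ℤ_7^× = {x ∈ ℤ_7 : v_7(x) = 0}. Here v_7(9) = v_7(num) − v_7(den) = 0; compare against these criteria.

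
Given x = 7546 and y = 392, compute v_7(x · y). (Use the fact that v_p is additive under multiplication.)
v_7(2958032) = 5

v_p(x) = 3 (factor: 7546 = 7^3 · 22); v_p(y) = 2 (factor: 392 = 7^2 · 8). Additivity: v_p(xy) = v_p(x) + v_p(y) = 3 + 2 = 5. (Direct check: xy = 2958032 = 7^5 · (176).)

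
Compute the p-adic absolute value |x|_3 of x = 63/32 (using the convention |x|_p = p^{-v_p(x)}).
|63/32|_3 = 1/9

Step 1 — compute v_3(x) by factoring powers of 3 out of the numerator and denominator: v_3(63/32) = 2. Step 2 — apply |x|_p = p^{-v_p(x)} = 3^{-2} = 1/9.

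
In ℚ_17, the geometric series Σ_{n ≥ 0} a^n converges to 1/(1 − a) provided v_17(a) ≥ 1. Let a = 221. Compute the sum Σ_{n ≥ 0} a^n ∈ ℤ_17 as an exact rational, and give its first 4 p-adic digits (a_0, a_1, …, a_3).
Σ a^n = 1/(1 − a) = -1/220;  first 4 digits = (1, 13, 16, 13)

v_17(a) = 1 ≥ 1, so the series converges in ℤ_17 to 1/(1 − a) = 1/(1 − 221) = -1/220. Expand this rational in ℤ_17: compute digits iteratively via d_i = x_i mod 17, x_{i+1} = (x_i − d_i)/17. The first 4 digits are (1, 13, 16, 13).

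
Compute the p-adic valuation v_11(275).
v_11(275) = 1

v_11(n) is the largest exponent k such that 11^k divides n. Factor out: 275 = 11^1 · 25. (Sign doesn't affect v_p.) So v_11(275) = 1.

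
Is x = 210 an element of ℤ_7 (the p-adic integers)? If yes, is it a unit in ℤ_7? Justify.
x ∈ ℤ_7 but not a unit; v_7(x) = 1 > 0

ℤ_7 = {x ∈ ℚ_7 : v_7(x) ≥ 0} and ℤ_7^× = {x ∈ ℤ_7 : v_7(x) = 0}. Here v_7(210) = v_7(num) − v_7(den) = 1; compare against these criteria.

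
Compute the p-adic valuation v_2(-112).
v_2(-112) = 4

v_2(n) is the largest exponent k such that 2^k divides n. Factor out: -112 = -2^4 · 7. (Sign doesn't affect v_p.) So v_2(-112) = 4.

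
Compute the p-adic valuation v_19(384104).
v_19(384104) = 3

v_19(n) is the largest exponent k such that 19^k divides n. Factor out: 384104 = 19^3 · 56. (Sign doesn't affect v_p.) So v_19(384104) = 3.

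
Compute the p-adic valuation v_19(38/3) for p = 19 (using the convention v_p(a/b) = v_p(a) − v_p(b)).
v_19(38/3) = 1

Factor powers of 19 from the numerator and denominator of the reduced fraction: 38 = 19^1 · 2 and 3 = 19^0 · 3. Apply v_p(a/b) = v_p(a) − v_p(b): v_19(38/3) = 1 − 0 = 1.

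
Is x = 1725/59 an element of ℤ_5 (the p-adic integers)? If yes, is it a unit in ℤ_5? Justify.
x ∈ ℤ_5 but not a unit; v_5(x) = 2 > 0

ℤ_5 = {x ∈ ℚ_5 : v_5(x) ≥ 0} and ℤ_5^× = {x ∈ ℤ_5 : v_5(x) = 0}. Here v_5(1725/59) = v_5(num) − v_5(den) = 2; compare against these criteria.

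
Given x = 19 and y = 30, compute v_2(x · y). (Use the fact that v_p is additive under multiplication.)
v_2(570) = 1

v_p(x) = 0 (factor: 19 = 2^0 · 19); v_p(y) = 1 (factor: 30 = 2^1 · 15). Additivity: v_p(xy) = v_p(x) + v_p(y) = 0 + 1 = 1. (Direct check: xy = 570 = 2^1 · (285).)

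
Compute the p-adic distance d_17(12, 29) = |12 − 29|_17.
d_17(12, 29) = 1/17

Step 1 — x − y = 12 − 29 = -17. Step 2 — v_17(-17) = 1 (factor: -17 = −(17^1 · 1); the sign does not affect v_p). Step 3 — |x − y|_17 = 17^{-1} = 1/17.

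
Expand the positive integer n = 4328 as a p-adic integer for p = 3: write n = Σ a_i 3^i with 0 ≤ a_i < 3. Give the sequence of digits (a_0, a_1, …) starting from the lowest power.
(a_0, a_1, …) = (2, 2, 0, 1, 2, 2, 2, 1)

Repeated division by 3 gives the digits low-to-high: 4328 = 2 + 2·3^1 + 1·3^3 + 2·3^4 + 2·3^5 + 2·3^6 + 1·3^7. Digit sequence: (2, 2, 0, 1, 2, 2, 2, 1).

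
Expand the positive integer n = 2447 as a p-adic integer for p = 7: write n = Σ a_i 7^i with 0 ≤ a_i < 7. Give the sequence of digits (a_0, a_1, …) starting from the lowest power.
(a_0, a_1, …) = (4, 6, 0, 0, 1)

Repeated division by 7 gives the digits low-to-high: 2447 = 4 + 6·7^1 + 1·7^4. Digit sequence: (4, 6, 0, 0, 1).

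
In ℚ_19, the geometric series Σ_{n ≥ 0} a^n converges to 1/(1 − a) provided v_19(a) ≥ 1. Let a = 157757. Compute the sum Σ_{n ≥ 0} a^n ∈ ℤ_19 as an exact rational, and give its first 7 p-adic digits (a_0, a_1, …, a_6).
Σ a^n = 1/(1 − a) = -1/157756;  first 7 digits = (1, 0, 0, 4, 1, 0, 16)

v_19(a) = 3 ≥ 1, so the series converges in ℤ_19 to 1/(1 − a) = 1/(1 − 157757) = -1/157756. Expand this rational in ℤ_19: compute digits iteratively via d_i = x_i mod 19, x_{i+1} = (x_i − d_i)/19. The first 7 digits are (1, 0, 0, 4, 1, 0, 16).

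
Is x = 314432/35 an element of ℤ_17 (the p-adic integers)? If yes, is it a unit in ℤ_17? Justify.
x ∈ ℤ_17 but not a unit; v_17(x) = 3 > 0

ℤ_17 = {x ∈ ℚ_17 : v_17(x) ≥ 0} and ℤ_17^× = {x ∈ ℤ_17 : v_17(x) = 0}. Here v_17(314432/35) = v_17(num) − v_17(den) = 3; compare against these criteria.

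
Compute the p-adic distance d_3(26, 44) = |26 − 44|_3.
d_3(26, 44) = 1/9

Step 1 — x − y = 26 − 44 = -18. Step 2 — v_3(-18) = 2 (factor: -18 = −(3^2 · 2); the sign does not affect v_p). Step 3 — |x − y|_3 = 3^{-2} = 1/9.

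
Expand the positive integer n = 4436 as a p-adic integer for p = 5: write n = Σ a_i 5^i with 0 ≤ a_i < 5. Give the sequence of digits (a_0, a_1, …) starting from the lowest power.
(a_0, a_1, …) = (1, 2, 2, 0, 2, 1)

Repeated division by 5 gives the digits low-to-high: 4436 = 1 + 2·5^1 + 2·5^2 + 2·5^4 + 1·5^5. Digit sequence: (1, 2, 2, 0, 2, 1).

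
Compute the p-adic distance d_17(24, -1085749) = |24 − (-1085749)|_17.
d_17(24, -1085749) = 1/83521

Step 1 — x − y = 24 − (-1085749) = 1085773. Step 2 — v_17(1085773) = 4 (factor: 1085773 = (17^4 · 13); the sign does not affect v_p). Step 3 — |x − y|_17 = 17^{-4} = 1/83521.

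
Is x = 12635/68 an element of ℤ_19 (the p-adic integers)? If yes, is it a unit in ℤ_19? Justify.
x ∈ ℤ_19 but not a unit; v_19(x) = 2 > 0

ℤ_19 = {x ∈ ℚ_19 : v_19(x) ≥ 0} and ℤ_19^× = {x ∈ ℤ_19 : v_19(x) = 0}. Here v_19(12635/68) = v_19(num) − v_19(den) = 2; compare against these criteria.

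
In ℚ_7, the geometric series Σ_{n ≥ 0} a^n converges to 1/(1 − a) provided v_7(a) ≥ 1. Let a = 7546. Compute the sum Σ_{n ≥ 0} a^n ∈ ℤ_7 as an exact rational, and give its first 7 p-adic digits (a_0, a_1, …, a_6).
Σ a^n = 1/(1 − a) = -1/7545;  first 7 digits = (1, 0, 0, 1, 3, 0, 1)

v_7(a) = 3 ≥ 1, so the series converges in ℤ_7 to 1/(1 − a) = 1/(1 − 7546) = -1/7545. Expand this rational in ℤ_7: compute digits iteratively via d_i = x_i mod 7, x_{i+1} = (x_i − d_i)/7. The first 7 digits are (1, 0, 0, 1, 3, 0, 1).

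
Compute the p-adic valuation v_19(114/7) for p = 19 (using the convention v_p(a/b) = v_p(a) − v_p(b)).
v_19(114/7) = 1

Factor powers of 19 from the numerator and denominator of the reduced fraction: 114 = 19^1 · 6 and 7 = 19^0 · 7. Apply v_p(a/b) = v_p(a) − v_p(b): v_19(114/7) = 1 − 0 = 1.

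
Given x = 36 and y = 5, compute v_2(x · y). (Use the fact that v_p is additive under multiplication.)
v_2(180) = 2

v_p(x) = 2 (factor: 36 = 2^2 · 9); v_p(y) = 0 (factor: 5 = 2^0 · 5). Additivity: v_p(xy) = v_p(x) + v_p(y) = 2 + 0 = 2. (Direct check: xy = 180 = 2^2 · (45).)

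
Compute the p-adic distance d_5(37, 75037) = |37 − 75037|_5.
d_5(37, 75037) = 1/3125

Step 1 — x − y = 37 − 75037 = -75000. Step 2 — v_5(-75000) = 5 (factor: -75000 = −(5^5 · 24); the sign does not affect v_p). Step 3 — |x − y|_5 = 5^{-5} = 1/3125.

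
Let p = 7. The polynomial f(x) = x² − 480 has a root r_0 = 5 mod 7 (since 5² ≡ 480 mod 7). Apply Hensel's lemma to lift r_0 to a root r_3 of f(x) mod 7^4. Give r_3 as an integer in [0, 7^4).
r_3 = 761 (mod 2401)

Hensel's recurrence: r_{i+1} = r_i − f(r_i)·(f′(r_i))^{-1} mod 7^{i+2}, with f′(x) = 2x. Iterate:
  r_0 = 5 (mod 7)
  r_1 = 26 (mod 49)
  r_2 = 75 (mod 343)
  r_3 = 761 (mod 2401)
Final: r_3 = 761, and one checks f(r_3) ≡ 0 mod 7^4.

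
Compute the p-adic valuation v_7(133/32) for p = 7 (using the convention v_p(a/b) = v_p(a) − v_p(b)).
v_7(133/32) = 1

Factor powers of 7 from the numerator and denominator of the reduced fraction: 133 = 7^1 · 19 and 32 = 7^0 · 32. Apply v_p(a/b) = v_p(a) − v_p(b): v_7(133/32) = 1 − 0 = 1.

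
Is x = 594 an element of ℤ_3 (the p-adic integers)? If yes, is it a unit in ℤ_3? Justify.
x ∈ ℤ_3 but not a unit; v_3(x) = 3 > 0

ℤ_3 = {x ∈ ℚ_3 : v_3(x) ≥ 0} and ℤ_3^× = {x ∈ ℤ_3 : v_3(x) = 0}. Here v_3(594) = v_3(num) − v_3(den) = 3; compare against these criteria.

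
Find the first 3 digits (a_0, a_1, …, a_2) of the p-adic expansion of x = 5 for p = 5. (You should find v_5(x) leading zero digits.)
(a_0, …, a_2) = (0, 1, 0)

v_5(5) = 1, so a_0 = ... = a_0 = 0. Factor out: x = 5^1 · u with u = 1 a unit in ℤ_5. Expand u iteratively via a_{v+i} = u_i mod 5, u_{i+1} = (u_i − a_{v+i})/5:
  u_0 = 1;  a_1 = 1;  u_1 = (u_0 − 1)/5 = 0
  u_1 = 0;  a_2 = 0;  u_2 = (u_1 − 0)/5 = 0
Digits: (0, 1, 0).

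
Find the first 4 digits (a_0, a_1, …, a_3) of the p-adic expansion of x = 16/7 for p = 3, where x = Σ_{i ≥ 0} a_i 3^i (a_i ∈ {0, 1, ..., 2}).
(a_0, …, a_3) = (1, 0, 1, 1)

v_3(16/7) = 0 (numerator and denominator both coprime to 3), so x ∈ ℤ_3^×. Compute digits iteratively via a_i = x_i mod 3, x_{i+1} = (x_i − a_i)/3, with x_0 = x:
  x_0 = 16/7;  a_0 = 1;  x_1 = (x_0 − 1)/3 = 3/7
  x_1 = 3/7;  a_1 = 0;  x_2 = (x_1 − 0)/3 = 1/7
  x_2 = 1/7;  a_2 = 1;  x_3 = (x_2 − 1)/3 = -2/7
  x_3 = -2/7;  a_3 = 1;  x_4 = (x_3 − 1)/3 = -3/7
Digits: (1, 0, 1, 1).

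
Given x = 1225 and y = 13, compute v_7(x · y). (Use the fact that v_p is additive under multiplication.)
v_7(15925) = 2

v_p(x) = 2 (factor: 1225 = 7^2 · 25); v_p(y) = 0 (factor: 13 = 7^0 · 13). Additivity: v_p(xy) = v_p(x) + v_p(y) = 2 + 0 = 2. (Direct check: xy = 15925 = 7^2 · (325).)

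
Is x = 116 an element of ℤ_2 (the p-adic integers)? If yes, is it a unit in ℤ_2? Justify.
x ∈ ℤ_2 but not a unit; v_2(x) = 2 > 0

ℤ_2 = {x ∈ ℚ_2 : v_2(x) ≥ 0} and ℤ_2^× = {x ∈ ℤ_2 : v_2(x) = 0}. Here v_2(116) = v_2(num) − v_2(den) = 2; compare against these criteria.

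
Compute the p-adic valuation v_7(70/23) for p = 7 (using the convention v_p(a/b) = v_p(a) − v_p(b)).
v_7(70/23) = 1

Factor powers of 7 from the numerator and denominator of the reduced fraction: 70 = 7^1 · 10 and 23 = 7^0 · 23. Apply v_p(a/b) = v_p(a) − v_p(b): v_7(70/23) = 1 − 0 = 1.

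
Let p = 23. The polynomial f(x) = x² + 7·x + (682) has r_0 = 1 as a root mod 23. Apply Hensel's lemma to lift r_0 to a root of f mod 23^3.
r_2 = 7683 (mod 12167)

Hensel: r_{i+1} = r_i − f(r_i)·(f′(r_i))^{-1} mod 23^{i+2}, f′(x) = 2x + 7. Iterate:
  r_0 = 1 (mod 23)
  r_1 = 277 (mod 529)
  r_2 = 7683 (mod 12167)
Final: r = 7683 satisfies f(r) ≡ 0 mod 23^3.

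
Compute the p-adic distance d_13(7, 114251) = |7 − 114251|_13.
d_13(7, 114251) = 1/28561

Step 1 — x − y = 7 − 114251 = -114244. Step 2 — v_13(-114244) = 4 (factor: -114244 = −(13^4 · 4); the sign does not affect v_p). Step 3 — |x − y|_13 = 13^{-4} = 1/28561.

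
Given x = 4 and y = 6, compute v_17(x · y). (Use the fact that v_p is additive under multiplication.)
v_17(24) = 0

v_p(x) = 0 (factor: 4 = 17^0 · 4); v_p(y) = 0 (factor: 6 = 17^0 · 6). Additivity: v_p(xy) = v_p(x) + v_p(y) = 0 + 0 = 0. (Direct check: xy = 24 = 17^0 · (24).)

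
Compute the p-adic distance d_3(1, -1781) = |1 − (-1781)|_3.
d_3(1, -1781) = 1/81

Step 1 — x − y = 1 − (-1781) = 1782. Step 2 — v_3(1782) = 4 (factor: 1782 = (3^4 · 22); the sign does not affect v_p). Step 3 — |x − y|_3 = 3^{-4} = 1/81.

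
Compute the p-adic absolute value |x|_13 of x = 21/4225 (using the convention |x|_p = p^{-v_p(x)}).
|21/4225|_13 = 169

Step 1 — compute v_13(x) by factoring powers of 13 out of the numerator and denominator: v_13(21/4225) = -2. Step 2 — apply |x|_p = p^{-v_p(x)} = 13^{2} = 169.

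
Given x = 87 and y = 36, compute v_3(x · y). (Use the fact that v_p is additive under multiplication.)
v_3(3132) = 3

v_p(x) = 1 (factor: 87 = 3^1 · 29); v_p(y) = 2 (factor: 36 = 3^2 · 4). Additivity: v_p(xy) = v_p(x) + v_p(y) = 1 + 2 = 3. (Direct check: xy = 3132 = 3^3 · (116).)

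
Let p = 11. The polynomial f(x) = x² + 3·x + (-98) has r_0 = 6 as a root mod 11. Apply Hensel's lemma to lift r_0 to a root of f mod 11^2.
r_1 = 17 (mod 121)

Hensel: r_{i+1} = r_i − f(r_i)·(f′(r_i))^{-1} mod 11^{i+2}, f′(x) = 2x + 3. Iterate:
  r_0 = 6 (mod 11)
  r_1 = 17 (mod 121)
Final: r = 17 satisfies f(r) ≡ 0 mod 11^2.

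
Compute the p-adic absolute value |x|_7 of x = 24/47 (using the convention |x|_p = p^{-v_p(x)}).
|24/47|_7 = 1

Step 1 — compute v_7(x) by factoring powers of 7 out of the numerator and denominator: v_7(24/47) = 0. Step 2 — apply |x|_p = p^{-v_p(x)} = 7^{0} = 1.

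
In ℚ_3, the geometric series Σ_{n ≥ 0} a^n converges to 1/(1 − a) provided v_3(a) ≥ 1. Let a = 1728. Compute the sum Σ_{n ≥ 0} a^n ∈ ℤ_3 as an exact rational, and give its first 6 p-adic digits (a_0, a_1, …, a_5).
Σ a^n = 1/(1 − a) = -1/1727;  first 6 digits = (1, 0, 0, 1, 0, 1)

v_3(a) = 3 ≥ 1, so the series converges in ℤ_3 to 1/(1 − a) = 1/(1 − 1728) = -1/1727. Expand this rational in ℤ_3: compute digits iteratively via d_i = x_i mod 3, x_{i+1} = (x_i − d_i)/3. The first 6 digits are (1, 0, 0, 1, 0, 1).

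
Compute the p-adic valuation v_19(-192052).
v_19(-192052) = 3

v_19(n) is the largest exponent k such that 19^k divides n. Factor out: -192052 = -19^3 · 28. (Sign doesn't affect v_p.) So v_19(-192052) = 3.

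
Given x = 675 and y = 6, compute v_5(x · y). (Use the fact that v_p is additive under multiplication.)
v_5(4050) = 2

v_p(x) = 2 (factor: 675 = 5^2 · 27); v_p(y) = 0 (factor: 6 = 5^0 · 6). Additivity: v_p(xy) = v_p(x) + v_p(y) = 2 + 0 = 2. (Direct check: xy = 4050 = 5^2 · (162).)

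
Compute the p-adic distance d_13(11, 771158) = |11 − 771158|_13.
d_13(11, 771158) = 1/28561

Step 1 — x − y = 11 − 771158 = -771147. Step 2 — v_13(-771147) = 4 (factor: -771147 = −(13^4 · 27); the sign does not affect v_p). Step 3 — |x − y|_13 = 13^{-4} = 1/28561.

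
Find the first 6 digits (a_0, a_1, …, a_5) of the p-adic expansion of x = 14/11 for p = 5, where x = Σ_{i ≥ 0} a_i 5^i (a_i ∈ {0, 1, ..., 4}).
(a_0, …, a_5) = (4, 4, 0, 3, 3, 2)

v_5(14/11) = 0 (numerator and denominator both coprime to 5), so x ∈ ℤ_5^×. Compute digits iteratively via a_i = x_i mod 5, x_{i+1} = (x_i − a_i)/5, with x_0 = x:
  x_0 = 14/11;  a_0 = 4;  x_1 = (x_0 − 4)/5 = -6/11
  x_1 = -6/11;  a_1 = 4;  x_2 = (x_1 − 4)/5 = -10/11
  x_2 = -10/11;  a_2 = 0;  x_3 = (x_2 − 0)/5 = -2/11
  x_3 = -2/11;  a_3 = 3;  x_4 = (x_3 − 3)/5 = -7/11
  x_4 = -7/11;  a_4 = 3;  x_5 = (x_4 − 3)/5 = -8/11
  x_5 = -8/11;  a_5 = 2;  x_6 = (x_5 − 2)/5 = -6/11
Digits: (4, 4, 0, 3, 3, 2).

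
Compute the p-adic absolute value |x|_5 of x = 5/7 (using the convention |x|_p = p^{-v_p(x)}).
|5/7|_5 = 1/5

Step 1 — compute v_5(x) by factoring powers of 5 out of the numerator and denominator: v_5(5/7) = 1. Step 2 — apply |x|_p = p^{-v_p(x)} = 5^{-1} = 1/5.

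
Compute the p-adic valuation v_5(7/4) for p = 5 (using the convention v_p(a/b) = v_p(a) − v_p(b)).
v_5(7/4) = 0

Factor powers of 5 from the numerator and denominator of the reduced fraction: 7 = 5^0 · 7 and 4 = 5^0 · 4. Apply v_p(a/b) = v_p(a) − v_p(b): v_5(7/4) = 0 − 0 = 0.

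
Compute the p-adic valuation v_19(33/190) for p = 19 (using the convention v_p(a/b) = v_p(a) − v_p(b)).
v_19(33/190) = -1

Factor powers of 19 from the numerator and denominator of the reduced fraction: 33 = 19^0 · 33 and 190 = 19^1 · 10. Apply v_p(a/b) = v_p(a) − v_p(b): v_19(33/190) = 0 − 1 = -1.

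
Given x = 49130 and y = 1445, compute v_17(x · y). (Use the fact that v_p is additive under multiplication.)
v_17(70992850) = 5

v_p(x) = 3 (factor: 49130 = 17^3 · 10); v_p(y) = 2 (factor: 1445 = 17^2 · 5). Additivity: v_p(xy) = v_p(x) + v_p(y) = 3 + 2 = 5. (Direct check: xy = 70992850 = 17^5 · (50).)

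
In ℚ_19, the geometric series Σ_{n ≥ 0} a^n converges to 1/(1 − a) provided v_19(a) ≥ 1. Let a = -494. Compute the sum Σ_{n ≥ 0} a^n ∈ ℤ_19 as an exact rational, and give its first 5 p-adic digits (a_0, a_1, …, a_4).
Σ a^n = 1/(1 − a) = 1/495;  first 5 digits = (1, 12, 9, 15, 14)

v_19(a) = 1 ≥ 1, so the series converges in ℤ_19 to 1/(1 − a) = 1/(1 − (-494)) = 1/495. Expand this rational in ℤ_19: compute digits iteratively via d_i = x_i mod 19, x_{i+1} = (x_i − d_i)/19. The first 5 digits are (1, 12, 9, 15, 14).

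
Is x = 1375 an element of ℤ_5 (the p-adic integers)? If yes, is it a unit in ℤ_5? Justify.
x ∈ ℤ_5 but not a unit; v_5(x) = 3 > 0

ℤ_5 = {x ∈ ℚ_5 : v_5(x) ≥ 0} and ℤ_5^× = {x ∈ ℤ_5 : v_5(x) = 0}. Here v_5(1375) = v_5(num) − v_5(den) = 3; compare against these criteria.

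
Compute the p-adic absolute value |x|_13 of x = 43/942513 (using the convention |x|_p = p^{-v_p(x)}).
|43/942513|_13 = 28561

Step 1 — compute v_13(x) by factoring powers of 13 out of the numerator and denominator: v_13(43/942513) = -4. Step 2 — apply |x|_p = p^{-v_p(x)} = 13^{4} = 28561.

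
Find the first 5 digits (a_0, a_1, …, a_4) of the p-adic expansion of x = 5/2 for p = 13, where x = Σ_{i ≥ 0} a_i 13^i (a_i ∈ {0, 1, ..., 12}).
(a_0, …, a_4) = (9, 6, 6, 6, 6)

v_13(5/2) = 0 (numerator and denominator both coprime to 13), so x ∈ ℤ_13^×. Compute digits iteratively via a_i = x_i mod 13, x_{i+1} = (x_i − a_i)/13, with x_0 = x:
  x_0 = 5/2;  a_0 = 9;  x_1 = (x_0 − 9)/13 = -1/2
  x_1 = -1/2;  a_1 = 6;  x_2 = (x_1 − 6)/13 = -1/2
  x_2 = -1/2;  a_2 = 6;  x_3 = (x_2 − 6)/13 = -1/2
  x_3 = -1/2;  a_3 = 6;  x_4 = (x_3 − 6)/13 = -1/2
  x_4 = -1/2;  a_4 = 6;  x_5 = (x_4 − 6)/13 = -1/2
Digits: (9, 6, 6, 6, 6).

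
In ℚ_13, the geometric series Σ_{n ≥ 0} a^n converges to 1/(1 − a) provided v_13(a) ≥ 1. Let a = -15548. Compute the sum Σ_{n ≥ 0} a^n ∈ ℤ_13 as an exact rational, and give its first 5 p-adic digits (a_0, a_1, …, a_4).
Σ a^n = 1/(1 − a) = 1/15549;  first 5 digits = (1, 0, 12, 5, 0)

v_13(a) = 2 ≥ 1, so the series converges in ℤ_13 to 1/(1 − a) = 1/(1 − (-15548)) = 1/15549. Expand this rational in ℤ_13: compute digits iteratively via d_i = x_i mod 13, x_{i+1} = (x_i − d_i)/13. The first 5 digits are (1, 0, 12, 5, 0).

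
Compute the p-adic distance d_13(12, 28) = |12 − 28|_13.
d_13(12, 28) = 1

Step 1 — x − y = 12 − 28 = -16. Step 2 — v_13(-16) = 0 (factor: -16 = −(13^0 · 16); the sign does not affect v_p). Step 3 — |x − y|_13 = 13^{0} = 1.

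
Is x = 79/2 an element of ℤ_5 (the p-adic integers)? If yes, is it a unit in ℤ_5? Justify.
x ∈ ℤ_5^× (unit); v_5(x) = 0

ℤ_5 = {x ∈ ℚ_5 : v_5(x) ≥ 0} and ℤ_5^× = {x ∈ ℤ_5 : v_5(x) = 0}. Here v_5(79/2) = v_5(num) − v_5(den) = 0; compare against these criteria.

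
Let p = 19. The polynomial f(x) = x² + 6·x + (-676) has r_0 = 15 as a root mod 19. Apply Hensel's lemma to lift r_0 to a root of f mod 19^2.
r_1 = 15 (mod 361)

Hensel: r_{i+1} = r_i − f(r_i)·(f′(r_i))^{-1} mod 19^{i+2}, f′(x) = 2x + 6. Iterate:
  r_0 = 15 (mod 19)
  r_1 = 15 (mod 361)
Final: r = 15 satisfies f(r) ≡ 0 mod 19^2.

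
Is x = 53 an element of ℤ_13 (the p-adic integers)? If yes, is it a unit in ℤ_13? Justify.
x ∈ ℤ_13^× (unit); v_13(x) = 0

ℤ_13 = {x ∈ ℚ_13 : v_13(x) ≥ 0} and ℤ_13^× = {x ∈ ℤ_13 : v_13(x) = 0}. Here v_13(53) = v_13(num) − v_13(den) = 0; compare against these criteria.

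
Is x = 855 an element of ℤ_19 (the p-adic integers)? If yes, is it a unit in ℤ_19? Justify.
x ∈ ℤ_19 but not a unit; v_19(x) = 1 > 0

ℤ_19 = {x ∈ ℚ_19 : v_19(x) ≥ 0} and ℤ_19^× = {x ∈ ℤ_19 : v_19(x) = 0}. Here v_19(855) = v_19(num) − v_19(den) = 1; compare against these criteria.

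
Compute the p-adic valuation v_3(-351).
v_3(-351) = 3

v_3(n) is the largest exponent k such that 3^k divides n. Factor out: -351 = -3^3 · 13. (Sign doesn't affect v_p.) So v_3(-351) = 3.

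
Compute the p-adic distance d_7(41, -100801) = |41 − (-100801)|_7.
d_7(41, -100801) = 1/16807

Step 1 — x − y = 41 − (-100801) = 100842. Step 2 — v_7(100842) = 5 (factor: 100842 = (7^5 · 6); the sign does not affect v_p). Step 3 — |x − y|_7 = 7^{-5} = 1/16807.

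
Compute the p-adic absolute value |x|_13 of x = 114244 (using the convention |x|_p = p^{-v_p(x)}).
|114244|_13 = 1/28561

Step 1 — compute v_13(x) by factoring powers of 13 out of the numerator and denominator: v_13(114244) = 4. Step 2 — apply |x|_p = p^{-v_p(x)} = 13^{-4} = 1/28561.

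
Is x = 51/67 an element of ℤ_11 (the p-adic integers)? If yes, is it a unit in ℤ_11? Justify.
x ∈ ℤ_11^× (unit); v_11(x) = 0

ℤ_11 = {x ∈ ℚ_11 : v_11(x) ≥ 0} and ℤ_11^× = {x ∈ ℤ_11 : v_11(x) = 0}. Here v_11(51/67) = v_11(num) − v_11(den) = 0; compare against these criteria.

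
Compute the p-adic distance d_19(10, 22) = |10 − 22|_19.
d_19(10, 22) = 1

Step 1 — x − y = 10 − 22 = -12. Step 2 — v_19(-12) = 0 (factor: -12 = −(19^0 · 12); the sign does not affect v_p). Step 3 — |x − y|_19 = 19^{0} = 1.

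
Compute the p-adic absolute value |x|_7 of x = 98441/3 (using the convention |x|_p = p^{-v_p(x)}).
|98441/3|_7 = 1/2401

Step 1 — compute v_7(x) by factoring powers of 7 out of the numerator and denominator: v_7(98441/3) = 4. Step 2 — apply |x|_p = p^{-v_p(x)} = 7^{-4} = 1/2401.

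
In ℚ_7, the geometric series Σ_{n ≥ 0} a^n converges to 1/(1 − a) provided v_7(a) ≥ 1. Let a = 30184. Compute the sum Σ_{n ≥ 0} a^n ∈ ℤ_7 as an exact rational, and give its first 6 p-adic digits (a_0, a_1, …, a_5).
Σ a^n = 1/(1 − a) = -1/30183;  first 6 digits = (1, 0, 0, 4, 5, 1)

v_7(a) = 3 ≥ 1, so the series converges in ℤ_7 to 1/(1 − a) = 1/(1 − 30184) = -1/30183. Expand this rational in ℤ_7: compute digits iteratively via d_i = x_i mod 7, x_{i+1} = (x_i − d_i)/7. The first 6 digits are (1, 0, 0, 4, 5, 1).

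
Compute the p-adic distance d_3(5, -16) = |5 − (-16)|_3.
d_3(5, -16) = 1/3

Step 1 — x − y = 5 − (-16) = 21. Step 2 — v_3(21) = 1 (factor: 21 = (3^1 · 7); the sign does not affect v_p). Step 3 — |x − y|_3 = 3^{-1} = 1/3.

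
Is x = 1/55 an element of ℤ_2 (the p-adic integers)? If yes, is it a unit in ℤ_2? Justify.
x ∈ ℤ_2^× (unit); v_2(x) = 0

ℤ_2 = {x ∈ ℚ_2 : v_2(x) ≥ 0} and ℤ_2^× = {x ∈ ℤ_2 : v_2(x) = 0}. Here v_2(1/55) = v_2(num) − v_2(den) = 0; compare against these criteria.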